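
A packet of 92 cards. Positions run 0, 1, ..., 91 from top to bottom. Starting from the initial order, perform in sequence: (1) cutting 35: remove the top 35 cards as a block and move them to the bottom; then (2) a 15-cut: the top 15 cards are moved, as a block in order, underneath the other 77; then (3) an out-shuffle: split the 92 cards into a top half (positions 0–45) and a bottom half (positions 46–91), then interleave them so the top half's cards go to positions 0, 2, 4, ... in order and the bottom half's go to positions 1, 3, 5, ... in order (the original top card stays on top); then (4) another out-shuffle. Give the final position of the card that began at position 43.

67

Track the card from position 43 forward through each operation:
  after op 1 (cut 35): 43 → 8
  after op 2 (cut 15): 8 → 85
  after op 3 (out-shuffle): 85 → 79
  after op 4 (out-shuffle): 79 → 67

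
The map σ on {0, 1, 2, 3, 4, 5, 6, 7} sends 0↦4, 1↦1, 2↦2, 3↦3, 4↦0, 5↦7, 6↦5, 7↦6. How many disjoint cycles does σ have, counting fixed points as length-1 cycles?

Cycle decomposition: (0 4) (1) (2) (3) (5 7 6).
5 cycles.

5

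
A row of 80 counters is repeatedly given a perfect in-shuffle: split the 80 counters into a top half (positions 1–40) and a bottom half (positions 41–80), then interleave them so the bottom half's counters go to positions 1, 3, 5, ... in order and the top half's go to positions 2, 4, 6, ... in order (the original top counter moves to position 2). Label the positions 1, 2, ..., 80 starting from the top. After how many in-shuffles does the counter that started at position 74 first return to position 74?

54

Follow position 74 under repeated in-shuffles:
74 → 67 → 53 → 25 → 50 → 19 → 38 → 76 → ... → 74 (length 54)
It first returns after 54 in-shuffles.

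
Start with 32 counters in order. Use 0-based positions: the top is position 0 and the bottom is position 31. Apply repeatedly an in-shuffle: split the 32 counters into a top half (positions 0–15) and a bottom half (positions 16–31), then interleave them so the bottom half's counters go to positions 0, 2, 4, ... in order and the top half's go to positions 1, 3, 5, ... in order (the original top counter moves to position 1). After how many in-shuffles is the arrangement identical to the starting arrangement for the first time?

10

The in-shuffle permutes the 32 positions with cycle lengths [2, 10, 10, 10].
Every counter is home exactly when every cycle has completed a whole number of laps, i.e. after lcm(2, 10) = 10 in-shuffles.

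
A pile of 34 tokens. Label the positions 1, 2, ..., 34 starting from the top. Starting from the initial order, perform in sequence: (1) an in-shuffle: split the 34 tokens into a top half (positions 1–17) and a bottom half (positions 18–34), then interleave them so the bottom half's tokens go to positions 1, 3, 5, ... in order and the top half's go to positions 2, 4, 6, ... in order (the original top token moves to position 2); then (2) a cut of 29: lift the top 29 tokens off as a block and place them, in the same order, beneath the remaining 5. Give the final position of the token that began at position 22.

Track the token from position 22 forward through each operation:
  after op 1 (in-shuffle): 22 → 9
  after op 2 (cut 29): 9 → 14

14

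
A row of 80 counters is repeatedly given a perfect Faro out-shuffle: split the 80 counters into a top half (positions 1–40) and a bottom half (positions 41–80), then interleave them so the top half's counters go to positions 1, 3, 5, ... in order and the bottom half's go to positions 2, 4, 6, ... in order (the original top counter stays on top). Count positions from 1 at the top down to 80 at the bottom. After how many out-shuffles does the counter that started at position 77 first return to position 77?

39

Follow position 77 under repeated out-shuffles:
77 → 74 → 68 → 56 → 32 → 63 → 46 → 12 → ... → 77 (length 39)
It first returns after 39 out-shuffles.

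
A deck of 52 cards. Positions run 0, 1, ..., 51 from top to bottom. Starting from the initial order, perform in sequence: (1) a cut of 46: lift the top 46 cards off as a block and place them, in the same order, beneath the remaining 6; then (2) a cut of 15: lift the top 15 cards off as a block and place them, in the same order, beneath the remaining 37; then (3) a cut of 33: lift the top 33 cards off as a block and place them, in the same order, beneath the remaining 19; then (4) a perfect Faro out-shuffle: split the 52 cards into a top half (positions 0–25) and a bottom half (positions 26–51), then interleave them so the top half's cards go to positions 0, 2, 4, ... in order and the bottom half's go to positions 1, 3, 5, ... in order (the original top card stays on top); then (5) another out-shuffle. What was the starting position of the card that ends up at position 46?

Undo the operations in reverse order, starting from position 46:
  undo op 5 (out-shuffle, from top half): 46 ← 23
  undo op 4 (out-shuffle, from bottom half): 23 ← 37
  undo op 3 (cut 33): 37 ← 18
  undo op 2 (cut 15): 18 ← 33
  undo op 1 (cut 46): 33 ← 27
So the card at position 46 came from original position 27.

27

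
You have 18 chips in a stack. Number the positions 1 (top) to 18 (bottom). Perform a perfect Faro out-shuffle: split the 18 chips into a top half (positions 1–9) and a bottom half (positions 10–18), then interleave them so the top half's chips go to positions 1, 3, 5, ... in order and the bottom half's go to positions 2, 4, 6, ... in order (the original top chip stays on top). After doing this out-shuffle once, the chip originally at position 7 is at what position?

13

Track the chip's position through each out-shuffle:
7 → 13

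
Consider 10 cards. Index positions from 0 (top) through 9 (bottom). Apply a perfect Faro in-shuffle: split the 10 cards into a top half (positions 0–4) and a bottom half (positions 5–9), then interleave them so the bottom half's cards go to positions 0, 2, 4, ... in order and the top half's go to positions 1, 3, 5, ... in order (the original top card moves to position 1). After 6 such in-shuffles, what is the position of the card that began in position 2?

4

Track the card's position through each in-shuffle:
2 → 5 → 0 → 1 → 3 → 7 → 4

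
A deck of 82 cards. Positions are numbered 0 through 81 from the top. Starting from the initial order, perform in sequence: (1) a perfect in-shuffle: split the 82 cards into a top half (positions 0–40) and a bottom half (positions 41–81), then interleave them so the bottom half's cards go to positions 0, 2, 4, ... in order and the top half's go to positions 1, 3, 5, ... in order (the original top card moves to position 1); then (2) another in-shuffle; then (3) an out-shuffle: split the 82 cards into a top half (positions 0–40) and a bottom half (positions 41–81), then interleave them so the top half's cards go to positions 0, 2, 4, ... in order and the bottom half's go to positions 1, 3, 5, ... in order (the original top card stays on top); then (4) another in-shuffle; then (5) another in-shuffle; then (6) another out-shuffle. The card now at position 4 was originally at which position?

7

Undo the operations in reverse order, starting from position 4:
  undo op 6 (out-shuffle, from top half): 4 ← 2
  undo op 5 (in-shuffle, from bottom half): 2 ← 42
  undo op 4 (in-shuffle, from bottom half): 42 ← 62
  undo op 3 (out-shuffle, from top half): 62 ← 31
  undo op 2 (in-shuffle, from top half): 31 ← 15
  undo op 1 (in-shuffle, from top half): 15 ← 7
So the card at position 4 came from original position 7.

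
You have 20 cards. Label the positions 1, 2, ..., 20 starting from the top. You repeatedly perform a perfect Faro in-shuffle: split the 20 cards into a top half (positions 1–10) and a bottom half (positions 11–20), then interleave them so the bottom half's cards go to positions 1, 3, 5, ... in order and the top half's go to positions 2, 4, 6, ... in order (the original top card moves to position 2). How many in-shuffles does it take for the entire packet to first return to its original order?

6

The in-shuffle permutes the 20 positions with cycle lengths [2, 3, 3, 6, 6].
Every card is home exactly when every cycle has completed a whole number of laps, i.e. after lcm(2, 3, 6) = 6 in-shuffles.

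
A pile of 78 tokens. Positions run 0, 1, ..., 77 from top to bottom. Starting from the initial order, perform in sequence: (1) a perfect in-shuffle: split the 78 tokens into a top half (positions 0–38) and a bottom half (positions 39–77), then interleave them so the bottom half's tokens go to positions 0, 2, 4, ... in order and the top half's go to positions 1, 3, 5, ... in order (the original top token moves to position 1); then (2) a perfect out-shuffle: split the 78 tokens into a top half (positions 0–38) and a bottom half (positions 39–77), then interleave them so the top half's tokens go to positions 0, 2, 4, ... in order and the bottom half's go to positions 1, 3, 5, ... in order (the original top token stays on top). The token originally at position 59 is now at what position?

Track the token from position 59 forward through each operation:
  after op 1 (in-shuffle): 59 → 40
  after op 2 (out-shuffle): 40 → 3

3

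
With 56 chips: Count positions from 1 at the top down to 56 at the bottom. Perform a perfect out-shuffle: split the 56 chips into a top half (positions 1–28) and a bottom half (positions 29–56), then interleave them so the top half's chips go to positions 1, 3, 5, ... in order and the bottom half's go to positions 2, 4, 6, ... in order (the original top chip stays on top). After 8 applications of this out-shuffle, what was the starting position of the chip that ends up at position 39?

54

Work backwards from position 39, undoing one out-shuffle at a time:
39 ← 20 ← 38 ← 47 ← 24 ← 40 ← 48 ← 52 ← 54
So the chip now at position 39 started at position 54.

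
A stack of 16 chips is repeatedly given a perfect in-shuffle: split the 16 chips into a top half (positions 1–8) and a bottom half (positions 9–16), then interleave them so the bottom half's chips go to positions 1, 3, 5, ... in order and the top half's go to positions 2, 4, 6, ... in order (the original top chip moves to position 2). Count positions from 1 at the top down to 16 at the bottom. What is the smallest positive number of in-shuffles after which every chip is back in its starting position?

8

The in-shuffle permutes the 16 positions with cycle lengths [8, 8].
Every chip is home exactly when every cycle has completed a whole number of laps, i.e. after lcm(8) = 8 in-shuffles.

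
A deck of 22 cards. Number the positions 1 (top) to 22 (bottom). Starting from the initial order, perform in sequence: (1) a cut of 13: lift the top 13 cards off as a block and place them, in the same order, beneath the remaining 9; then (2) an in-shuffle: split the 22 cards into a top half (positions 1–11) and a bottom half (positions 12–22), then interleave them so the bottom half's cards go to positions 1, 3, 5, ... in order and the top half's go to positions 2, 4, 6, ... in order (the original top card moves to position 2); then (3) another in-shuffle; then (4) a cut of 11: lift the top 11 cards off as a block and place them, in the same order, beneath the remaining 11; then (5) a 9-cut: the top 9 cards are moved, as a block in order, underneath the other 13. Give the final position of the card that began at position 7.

20

Track the card from position 7 forward through each operation:
  after op 1 (cut 13): 7 → 16
  after op 2 (in-shuffle): 16 → 9
  after op 3 (in-shuffle): 9 → 18
  after op 4 (cut 11): 18 → 7
  after op 5 (cut 9): 7 → 20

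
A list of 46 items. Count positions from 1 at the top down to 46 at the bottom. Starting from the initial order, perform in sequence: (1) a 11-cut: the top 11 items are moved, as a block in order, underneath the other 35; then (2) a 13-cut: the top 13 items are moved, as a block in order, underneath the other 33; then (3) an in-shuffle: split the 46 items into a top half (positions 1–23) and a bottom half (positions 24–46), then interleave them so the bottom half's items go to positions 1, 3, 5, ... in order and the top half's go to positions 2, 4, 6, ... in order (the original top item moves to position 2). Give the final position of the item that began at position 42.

36

Track the item from position 42 forward through each operation:
  after op 1 (cut 11): 42 → 31
  after op 2 (cut 13): 31 → 18
  after op 3 (in-shuffle): 18 → 36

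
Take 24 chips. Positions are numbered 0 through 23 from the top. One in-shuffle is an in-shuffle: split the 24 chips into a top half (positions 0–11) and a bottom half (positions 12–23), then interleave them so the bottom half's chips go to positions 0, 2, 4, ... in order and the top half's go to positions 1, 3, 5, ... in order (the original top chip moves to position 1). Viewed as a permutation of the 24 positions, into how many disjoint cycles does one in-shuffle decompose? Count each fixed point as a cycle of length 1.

Trace each unvisited position around until it returns:
(0 1 3 7 15 6 ... len 20) (4 9 19 14)
2 cycles in total.

2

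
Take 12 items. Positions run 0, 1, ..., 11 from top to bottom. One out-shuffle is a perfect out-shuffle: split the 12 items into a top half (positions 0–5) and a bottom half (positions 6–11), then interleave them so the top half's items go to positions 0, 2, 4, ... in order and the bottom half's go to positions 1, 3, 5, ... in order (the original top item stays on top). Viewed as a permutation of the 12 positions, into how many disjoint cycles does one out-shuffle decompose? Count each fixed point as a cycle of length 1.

3

Trace each unvisited position around until it returns:
(0) (1 2 4 8 5 10 9 7 3 6) (11)
3 cycles in total.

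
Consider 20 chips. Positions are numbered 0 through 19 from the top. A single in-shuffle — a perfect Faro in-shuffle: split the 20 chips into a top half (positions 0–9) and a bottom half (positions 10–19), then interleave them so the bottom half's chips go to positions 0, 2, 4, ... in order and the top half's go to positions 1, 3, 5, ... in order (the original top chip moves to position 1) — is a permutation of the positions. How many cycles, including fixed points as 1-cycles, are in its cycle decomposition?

Trace each unvisited position around until it returns:
(0 1 3 7 15 10) (2 5 11) (4 9 19 18 16 12) (6 13) (8 17 14)
5 cycles in total.

5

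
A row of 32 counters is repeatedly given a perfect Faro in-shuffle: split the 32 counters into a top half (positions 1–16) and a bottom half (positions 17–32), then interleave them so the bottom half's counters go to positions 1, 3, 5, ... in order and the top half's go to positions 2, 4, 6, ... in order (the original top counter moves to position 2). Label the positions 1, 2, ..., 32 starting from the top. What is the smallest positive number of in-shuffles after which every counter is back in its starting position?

The in-shuffle permutes the 32 positions with cycle lengths [2, 10, 10, 10].
Every counter is home exactly when every cycle has completed a whole number of laps, i.e. after lcm(2, 10) = 10 in-shuffles.

10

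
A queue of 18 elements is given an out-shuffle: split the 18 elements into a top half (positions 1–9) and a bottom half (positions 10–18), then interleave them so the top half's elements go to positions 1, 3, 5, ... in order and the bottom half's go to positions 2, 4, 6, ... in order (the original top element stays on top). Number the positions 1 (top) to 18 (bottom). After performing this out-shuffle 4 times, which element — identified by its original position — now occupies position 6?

13

Work backwards from position 6, undoing one out-shuffle at a time:
6 ← 12 ← 15 ← 8 ← 13
So the element now at position 6 started at position 13.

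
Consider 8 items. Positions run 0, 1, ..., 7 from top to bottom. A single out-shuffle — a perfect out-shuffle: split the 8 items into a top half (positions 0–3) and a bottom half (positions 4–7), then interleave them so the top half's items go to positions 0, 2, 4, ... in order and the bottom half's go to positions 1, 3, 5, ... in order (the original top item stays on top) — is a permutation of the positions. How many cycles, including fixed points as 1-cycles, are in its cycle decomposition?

Trace each unvisited position around until it returns:
(0) (1 2 4) (3 6 5) (7)
4 cycles in total.

4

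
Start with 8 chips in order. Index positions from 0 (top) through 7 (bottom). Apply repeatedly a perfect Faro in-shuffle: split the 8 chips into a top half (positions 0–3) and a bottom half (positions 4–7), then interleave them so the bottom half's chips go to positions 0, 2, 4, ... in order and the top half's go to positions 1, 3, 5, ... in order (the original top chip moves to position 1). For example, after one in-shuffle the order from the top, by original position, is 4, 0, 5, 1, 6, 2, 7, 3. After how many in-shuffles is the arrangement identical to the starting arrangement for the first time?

6

The in-shuffle permutes the 8 positions with cycle lengths [2, 6].
Every chip is home exactly when every cycle has completed a whole number of laps, i.e. after lcm(2, 6) = 6 in-shuffles.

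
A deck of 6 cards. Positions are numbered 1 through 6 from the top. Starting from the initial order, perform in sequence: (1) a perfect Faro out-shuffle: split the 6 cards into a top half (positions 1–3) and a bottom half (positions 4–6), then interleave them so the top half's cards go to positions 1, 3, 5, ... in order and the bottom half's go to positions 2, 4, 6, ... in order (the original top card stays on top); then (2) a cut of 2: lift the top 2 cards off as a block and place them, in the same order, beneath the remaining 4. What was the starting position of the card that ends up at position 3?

3

Undo the operations in reverse order, starting from position 3:
  undo op 2 (cut 2): 3 ← 5
  undo op 1 (out-shuffle, from top half): 5 ← 3
So the card at position 3 came from original position 3.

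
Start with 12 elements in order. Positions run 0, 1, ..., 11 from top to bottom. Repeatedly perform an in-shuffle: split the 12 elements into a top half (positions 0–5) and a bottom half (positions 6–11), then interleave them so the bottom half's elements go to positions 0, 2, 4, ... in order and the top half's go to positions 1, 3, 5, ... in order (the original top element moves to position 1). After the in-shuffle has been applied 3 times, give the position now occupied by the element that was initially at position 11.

4

Track the element's position through each in-shuffle:
11 → 10 → 8 → 4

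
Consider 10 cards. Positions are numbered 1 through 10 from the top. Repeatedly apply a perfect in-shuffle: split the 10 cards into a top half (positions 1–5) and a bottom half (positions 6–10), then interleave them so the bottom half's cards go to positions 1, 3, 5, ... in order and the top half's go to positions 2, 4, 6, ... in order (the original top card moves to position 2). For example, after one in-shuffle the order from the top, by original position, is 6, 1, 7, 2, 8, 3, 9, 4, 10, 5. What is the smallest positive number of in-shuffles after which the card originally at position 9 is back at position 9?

10

Follow position 9 under repeated in-shuffles:
9 → 7 → 3 → 6 → 1 → 2 → 4 → 8 → 5 → 10 → 9
It first returns after 10 in-shuffles.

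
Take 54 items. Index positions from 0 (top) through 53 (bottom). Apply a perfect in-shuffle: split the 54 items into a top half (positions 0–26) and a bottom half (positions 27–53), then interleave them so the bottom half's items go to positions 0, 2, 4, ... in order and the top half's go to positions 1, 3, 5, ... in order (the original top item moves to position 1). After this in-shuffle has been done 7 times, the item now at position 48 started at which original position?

17

Work backwards from position 48, undoing one in-shuffle at a time:
48 ← 51 ← 25 ← 12 ← 33 ← 16 ← 35 ← 17
So the item now at position 48 started at position 17.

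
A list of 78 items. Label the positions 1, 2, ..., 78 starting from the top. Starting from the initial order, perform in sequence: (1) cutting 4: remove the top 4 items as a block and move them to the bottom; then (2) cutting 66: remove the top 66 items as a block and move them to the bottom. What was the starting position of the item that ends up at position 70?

62

Undo the operations in reverse order, starting from position 70:
  undo op 2 (cut 66): 70 ← 58
  undo op 1 (cut 4): 58 ← 62
So the item at position 70 came from original position 62.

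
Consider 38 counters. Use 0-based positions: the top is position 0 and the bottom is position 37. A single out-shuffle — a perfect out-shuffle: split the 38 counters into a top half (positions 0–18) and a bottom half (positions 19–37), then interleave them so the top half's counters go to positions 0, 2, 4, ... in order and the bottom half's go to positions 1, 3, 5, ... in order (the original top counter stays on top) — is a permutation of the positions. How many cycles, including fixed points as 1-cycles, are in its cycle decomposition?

3

Trace each unvisited position around until it returns:
(0) (1 2 4 8 16 32 ... len 36) (37)
3 cycles in total.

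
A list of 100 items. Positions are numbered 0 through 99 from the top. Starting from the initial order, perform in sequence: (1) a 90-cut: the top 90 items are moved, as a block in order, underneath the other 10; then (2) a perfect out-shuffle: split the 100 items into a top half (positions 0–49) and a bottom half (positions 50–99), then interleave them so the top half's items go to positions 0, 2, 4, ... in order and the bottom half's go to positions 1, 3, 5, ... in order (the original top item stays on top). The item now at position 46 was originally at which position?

Undo the operations in reverse order, starting from position 46:
  undo op 2 (out-shuffle, from top half): 46 ← 23
  undo op 1 (cut 90): 23 ← 13
So the item at position 46 came from original position 13.

13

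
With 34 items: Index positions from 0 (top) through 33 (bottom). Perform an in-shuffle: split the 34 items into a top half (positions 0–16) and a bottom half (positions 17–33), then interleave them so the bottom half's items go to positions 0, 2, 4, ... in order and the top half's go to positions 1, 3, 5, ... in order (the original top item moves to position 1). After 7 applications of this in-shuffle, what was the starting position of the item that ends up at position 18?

12

Work backwards from position 18, undoing one in-shuffle at a time:
18 ← 26 ← 30 ← 32 ← 33 ← 16 ← 25 ← 12
So the item now at position 18 started at position 12.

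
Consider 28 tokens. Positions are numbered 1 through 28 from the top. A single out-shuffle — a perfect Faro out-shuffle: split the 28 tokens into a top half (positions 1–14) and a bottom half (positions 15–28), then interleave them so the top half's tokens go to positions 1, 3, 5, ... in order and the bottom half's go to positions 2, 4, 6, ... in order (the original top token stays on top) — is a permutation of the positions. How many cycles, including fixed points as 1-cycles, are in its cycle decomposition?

Trace each unvisited position around until it returns:
(1) (2 3 5 9 17 6 ... len 18) (4 7 13 25 22 16) (10 19) (28)
5 cycles in total.

5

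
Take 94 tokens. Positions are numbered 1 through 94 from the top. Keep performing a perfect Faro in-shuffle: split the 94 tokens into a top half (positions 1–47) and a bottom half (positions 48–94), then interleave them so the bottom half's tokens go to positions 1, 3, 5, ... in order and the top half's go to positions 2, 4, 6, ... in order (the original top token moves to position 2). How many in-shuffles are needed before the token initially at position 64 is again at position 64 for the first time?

36

Follow position 64 under repeated in-shuffles:
64 → 33 → 66 → 37 → 74 → 53 → 11 → 22 → ... → 64 (length 36)
It first returns after 36 in-shuffles.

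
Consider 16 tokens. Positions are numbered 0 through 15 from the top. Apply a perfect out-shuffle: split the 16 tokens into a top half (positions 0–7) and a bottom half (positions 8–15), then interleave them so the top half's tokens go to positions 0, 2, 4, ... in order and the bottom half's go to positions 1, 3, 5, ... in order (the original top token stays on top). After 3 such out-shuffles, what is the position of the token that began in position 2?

1

Track the token's position through each out-shuffle:
2 → 4 → 8 → 1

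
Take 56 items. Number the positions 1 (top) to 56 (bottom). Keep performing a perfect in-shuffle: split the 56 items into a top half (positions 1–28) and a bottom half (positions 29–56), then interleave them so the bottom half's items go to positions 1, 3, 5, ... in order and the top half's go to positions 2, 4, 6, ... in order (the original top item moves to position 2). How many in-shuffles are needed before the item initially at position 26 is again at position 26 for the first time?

18

Follow position 26 under repeated in-shuffles:
26 → 52 → 47 → 37 → 17 → 34 → 11 → 22 → 44 → 31 → 5 → 10 → 20 → 40 → 23 → 46 → 35 → 13 → 26
It first returns after 18 in-shuffles.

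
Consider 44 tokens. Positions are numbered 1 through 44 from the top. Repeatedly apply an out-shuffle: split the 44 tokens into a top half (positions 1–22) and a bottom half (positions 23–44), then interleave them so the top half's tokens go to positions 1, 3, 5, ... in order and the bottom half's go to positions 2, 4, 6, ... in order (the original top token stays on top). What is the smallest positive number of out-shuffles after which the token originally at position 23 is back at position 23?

Follow position 23 under repeated out-shuffles:
23 → 2 → 3 → 5 → 9 → 17 → 33 → 22 → 43 → 42 → 40 → 36 → 28 → 12 → 23
It first returns after 14 out-shuffles.

14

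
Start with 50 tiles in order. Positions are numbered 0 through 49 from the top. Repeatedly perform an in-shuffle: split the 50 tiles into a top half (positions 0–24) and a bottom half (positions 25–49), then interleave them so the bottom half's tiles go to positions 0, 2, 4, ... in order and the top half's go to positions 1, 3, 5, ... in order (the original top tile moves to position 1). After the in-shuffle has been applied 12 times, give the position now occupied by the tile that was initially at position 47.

2

Track the tile's position through each in-shuffle:
47 → 44 → 38 → 26 → 2 → 5 → 11 → 23 → 47 → 44 → 38 → 26 → 2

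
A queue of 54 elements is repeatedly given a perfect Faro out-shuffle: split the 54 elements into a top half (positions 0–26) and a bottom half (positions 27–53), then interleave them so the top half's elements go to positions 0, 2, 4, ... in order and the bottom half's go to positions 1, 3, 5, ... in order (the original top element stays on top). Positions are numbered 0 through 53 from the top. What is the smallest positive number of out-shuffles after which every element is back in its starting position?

The out-shuffle permutes the 54 positions with cycle lengths [1, 1, 52].
Every element is home exactly when every cycle has completed a whole number of laps, i.e. after lcm(1, 52) = 52 out-shuffles.

52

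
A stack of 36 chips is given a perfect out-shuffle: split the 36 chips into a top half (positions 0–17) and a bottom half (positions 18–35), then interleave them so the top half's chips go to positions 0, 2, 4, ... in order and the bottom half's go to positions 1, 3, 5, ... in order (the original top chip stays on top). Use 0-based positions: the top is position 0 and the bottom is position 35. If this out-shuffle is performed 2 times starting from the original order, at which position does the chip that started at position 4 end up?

16

Track the chip's position through each out-shuffle:
4 → 8 → 16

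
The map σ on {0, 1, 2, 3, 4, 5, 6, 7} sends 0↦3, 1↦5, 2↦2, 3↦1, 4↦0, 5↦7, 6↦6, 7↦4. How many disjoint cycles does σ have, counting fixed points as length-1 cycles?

Cycle decomposition: (0 3 1 5 7 4) (2) (6).
3 cycles.

3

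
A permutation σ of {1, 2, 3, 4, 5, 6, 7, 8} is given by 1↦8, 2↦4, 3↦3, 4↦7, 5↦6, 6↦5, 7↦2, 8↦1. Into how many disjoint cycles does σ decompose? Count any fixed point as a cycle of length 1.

4

Cycle decomposition: (1 8) (2 4 7) (3) (5 6).
4 cycles.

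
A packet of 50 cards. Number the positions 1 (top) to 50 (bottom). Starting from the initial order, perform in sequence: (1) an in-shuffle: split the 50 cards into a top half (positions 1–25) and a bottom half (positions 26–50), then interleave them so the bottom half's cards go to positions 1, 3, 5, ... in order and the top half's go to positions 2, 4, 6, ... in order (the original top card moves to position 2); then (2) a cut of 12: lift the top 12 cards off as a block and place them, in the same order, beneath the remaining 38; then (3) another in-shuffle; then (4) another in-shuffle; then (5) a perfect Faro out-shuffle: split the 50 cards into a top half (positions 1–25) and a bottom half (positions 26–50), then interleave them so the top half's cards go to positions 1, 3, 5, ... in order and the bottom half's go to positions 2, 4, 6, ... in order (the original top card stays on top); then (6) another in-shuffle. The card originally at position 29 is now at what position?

Track the card from position 29 forward through each operation:
  after op 1 (in-shuffle): 29 → 7
  after op 2 (cut 12): 7 → 45
  after op 3 (in-shuffle): 45 → 39
  after op 4 (in-shuffle): 39 → 27
  after op 5 (out-shuffle): 27 → 4
  after op 6 (in-shuffle): 4 → 8

8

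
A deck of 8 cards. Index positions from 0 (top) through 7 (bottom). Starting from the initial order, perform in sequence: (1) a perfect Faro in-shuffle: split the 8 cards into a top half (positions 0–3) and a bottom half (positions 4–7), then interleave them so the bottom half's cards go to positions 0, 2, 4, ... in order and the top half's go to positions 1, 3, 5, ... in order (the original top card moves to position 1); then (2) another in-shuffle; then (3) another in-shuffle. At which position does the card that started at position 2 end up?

Track the card from position 2 forward through each operation:
  after op 1 (in-shuffle): 2 → 5
  after op 2 (in-shuffle): 5 → 2
  after op 3 (in-shuffle): 2 → 5

5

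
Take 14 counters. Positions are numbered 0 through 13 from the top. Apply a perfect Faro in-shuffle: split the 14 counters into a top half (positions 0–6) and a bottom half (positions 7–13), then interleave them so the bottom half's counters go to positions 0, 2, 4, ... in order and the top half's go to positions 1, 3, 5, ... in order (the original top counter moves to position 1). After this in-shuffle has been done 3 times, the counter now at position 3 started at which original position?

Work backwards from position 3, undoing one in-shuffle at a time:
3 ← 1 ← 0 ← 7
So the counter now at position 3 started at position 7.

7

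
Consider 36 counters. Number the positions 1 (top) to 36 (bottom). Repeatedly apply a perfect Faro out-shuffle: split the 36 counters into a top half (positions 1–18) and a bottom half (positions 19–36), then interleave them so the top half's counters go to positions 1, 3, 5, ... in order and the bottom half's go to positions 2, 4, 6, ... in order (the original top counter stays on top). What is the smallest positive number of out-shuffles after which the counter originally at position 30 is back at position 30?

Follow position 30 under repeated out-shuffles:
30 → 24 → 12 → 23 → 10 → 19 → 2 → 3 → 5 → 9 → 17 → 33 → 30
It first returns after 12 out-shuffles.

12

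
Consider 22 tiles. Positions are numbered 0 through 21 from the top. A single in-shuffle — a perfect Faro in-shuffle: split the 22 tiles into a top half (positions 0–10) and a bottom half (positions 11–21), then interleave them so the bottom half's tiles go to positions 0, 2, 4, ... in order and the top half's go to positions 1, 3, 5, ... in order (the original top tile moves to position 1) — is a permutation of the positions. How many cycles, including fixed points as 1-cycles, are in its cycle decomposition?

Trace each unvisited position around until it returns:
(0 1 3 7 15 8 ... len 11) (4 9 19 16 10 21 ... len 11)
2 cycles in total.

2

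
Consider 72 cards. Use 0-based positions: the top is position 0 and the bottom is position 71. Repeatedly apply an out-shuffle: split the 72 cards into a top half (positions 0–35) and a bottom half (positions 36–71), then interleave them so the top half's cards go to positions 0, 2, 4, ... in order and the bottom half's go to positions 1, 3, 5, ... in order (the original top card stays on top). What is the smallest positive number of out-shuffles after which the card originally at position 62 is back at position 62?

Follow position 62 under repeated out-shuffles:
62 → 53 → 35 → 70 → 69 → 67 → 63 → 55 → ... → 62 (length 35)
It first returns after 35 out-shuffles.

35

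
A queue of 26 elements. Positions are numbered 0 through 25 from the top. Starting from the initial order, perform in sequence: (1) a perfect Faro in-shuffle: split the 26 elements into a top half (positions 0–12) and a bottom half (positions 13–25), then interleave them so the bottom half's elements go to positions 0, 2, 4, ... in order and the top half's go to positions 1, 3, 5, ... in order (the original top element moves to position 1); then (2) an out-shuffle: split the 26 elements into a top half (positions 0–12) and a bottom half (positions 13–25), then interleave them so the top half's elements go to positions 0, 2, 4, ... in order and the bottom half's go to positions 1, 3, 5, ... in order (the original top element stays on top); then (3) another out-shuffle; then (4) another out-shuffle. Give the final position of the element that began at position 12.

Track the element from position 12 forward through each operation:
  after op 1 (in-shuffle): 12 → 25
  after op 2 (out-shuffle): 25 → 25
  after op 3 (out-shuffle): 25 → 25
  after op 4 (out-shuffle): 25 → 25

25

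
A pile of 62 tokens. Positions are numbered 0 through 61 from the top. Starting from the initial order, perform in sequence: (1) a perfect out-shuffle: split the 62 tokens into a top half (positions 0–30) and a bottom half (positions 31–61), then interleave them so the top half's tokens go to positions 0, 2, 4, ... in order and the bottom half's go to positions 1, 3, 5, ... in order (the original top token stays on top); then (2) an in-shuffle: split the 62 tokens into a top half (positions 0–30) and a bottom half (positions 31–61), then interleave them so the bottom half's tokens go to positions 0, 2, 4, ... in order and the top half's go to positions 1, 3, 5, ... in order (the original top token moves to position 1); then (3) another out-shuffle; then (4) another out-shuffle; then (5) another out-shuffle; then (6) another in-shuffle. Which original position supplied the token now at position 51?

22

Undo the operations in reverse order, starting from position 51:
  undo op 6 (in-shuffle, from top half): 51 ← 25
  undo op 5 (out-shuffle, from bottom half): 25 ← 43
  undo op 4 (out-shuffle, from bottom half): 43 ← 52
  undo op 3 (out-shuffle, from top half): 52 ← 26
  undo op 2 (in-shuffle, from bottom half): 26 ← 44
  undo op 1 (out-shuffle, from top half): 44 ← 22
So the token at position 51 came from original position 22.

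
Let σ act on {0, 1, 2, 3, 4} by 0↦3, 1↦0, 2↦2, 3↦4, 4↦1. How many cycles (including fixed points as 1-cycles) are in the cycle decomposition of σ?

2

Cycle decomposition: (0 3 4 1) (2).
2 cycles.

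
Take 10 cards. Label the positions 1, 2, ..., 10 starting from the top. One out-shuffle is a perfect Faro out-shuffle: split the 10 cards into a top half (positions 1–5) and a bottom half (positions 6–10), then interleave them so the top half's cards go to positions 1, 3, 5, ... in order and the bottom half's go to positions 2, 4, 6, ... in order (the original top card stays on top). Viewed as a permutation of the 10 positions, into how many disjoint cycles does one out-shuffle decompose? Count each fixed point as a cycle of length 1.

Trace each unvisited position around until it returns:
(1) (2 3 5 9 8 6) (4 7) (10)
4 cycles in total.

4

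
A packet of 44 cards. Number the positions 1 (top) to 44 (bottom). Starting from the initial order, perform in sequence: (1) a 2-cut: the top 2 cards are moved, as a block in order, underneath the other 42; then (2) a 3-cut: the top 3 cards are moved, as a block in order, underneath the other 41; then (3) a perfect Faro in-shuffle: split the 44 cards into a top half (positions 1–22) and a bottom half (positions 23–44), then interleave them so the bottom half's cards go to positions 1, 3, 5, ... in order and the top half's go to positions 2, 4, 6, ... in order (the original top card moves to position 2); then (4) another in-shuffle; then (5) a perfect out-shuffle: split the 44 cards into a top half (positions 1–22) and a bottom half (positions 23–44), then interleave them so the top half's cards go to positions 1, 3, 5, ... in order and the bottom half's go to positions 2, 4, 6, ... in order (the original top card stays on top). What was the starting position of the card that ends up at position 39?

Undo the operations in reverse order, starting from position 39:
  undo op 5 (out-shuffle, from top half): 39 ← 20
  undo op 4 (in-shuffle, from top half): 20 ← 10
  undo op 3 (in-shuffle, from top half): 10 ← 5
  undo op 2 (cut 3): 5 ← 8
  undo op 1 (cut 2): 8 ← 10
So the card at position 39 came from original position 10.

10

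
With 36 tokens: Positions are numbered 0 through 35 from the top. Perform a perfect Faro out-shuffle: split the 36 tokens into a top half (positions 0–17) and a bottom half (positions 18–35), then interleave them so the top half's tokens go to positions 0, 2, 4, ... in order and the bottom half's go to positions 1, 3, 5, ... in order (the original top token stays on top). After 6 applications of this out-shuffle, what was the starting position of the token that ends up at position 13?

27

Work backwards from position 13, undoing one out-shuffle at a time:
13 ← 24 ← 12 ← 6 ← 3 ← 19 ← 27
So the token now at position 13 started at position 27.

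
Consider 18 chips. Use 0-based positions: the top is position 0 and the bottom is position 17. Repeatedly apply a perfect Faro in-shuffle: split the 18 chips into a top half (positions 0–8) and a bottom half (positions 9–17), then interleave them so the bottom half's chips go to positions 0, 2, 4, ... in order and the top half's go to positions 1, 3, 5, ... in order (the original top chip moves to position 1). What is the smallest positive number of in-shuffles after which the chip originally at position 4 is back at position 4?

Follow position 4 under repeated in-shuffles:
4 → 9 → 0 → 1 → 3 → 7 → 15 → 12 → 6 → 13 → 8 → 17 → 16 → 14 → 10 → 2 → 5 → 11 → 4
It first returns after 18 in-shuffles.

18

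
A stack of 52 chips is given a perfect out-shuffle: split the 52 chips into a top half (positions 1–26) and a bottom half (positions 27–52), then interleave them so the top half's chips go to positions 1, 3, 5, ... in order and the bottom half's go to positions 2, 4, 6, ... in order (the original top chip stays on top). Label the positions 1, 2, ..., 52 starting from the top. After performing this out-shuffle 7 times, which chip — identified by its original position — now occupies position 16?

31

Work backwards from position 16, undoing one out-shuffle at a time:
16 ← 34 ← 43 ← 22 ← 37 ← 19 ← 10 ← 31
So the chip now at position 16 started at position 31.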